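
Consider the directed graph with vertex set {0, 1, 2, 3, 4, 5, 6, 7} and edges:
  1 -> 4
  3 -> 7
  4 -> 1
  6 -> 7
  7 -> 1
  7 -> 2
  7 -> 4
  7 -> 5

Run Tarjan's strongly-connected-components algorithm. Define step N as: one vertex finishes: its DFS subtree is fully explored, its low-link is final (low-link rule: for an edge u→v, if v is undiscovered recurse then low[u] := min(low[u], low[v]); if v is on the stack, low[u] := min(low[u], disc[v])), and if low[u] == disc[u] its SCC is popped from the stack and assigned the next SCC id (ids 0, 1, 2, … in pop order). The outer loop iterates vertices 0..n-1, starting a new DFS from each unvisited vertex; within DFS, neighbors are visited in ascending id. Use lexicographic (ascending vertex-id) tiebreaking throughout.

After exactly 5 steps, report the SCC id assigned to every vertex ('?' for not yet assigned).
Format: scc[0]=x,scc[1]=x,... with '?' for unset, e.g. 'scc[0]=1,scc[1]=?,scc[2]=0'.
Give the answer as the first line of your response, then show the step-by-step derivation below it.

scc[0]=0,scc[1]=1,scc[2]=2,scc[3]=?,scc[4]=1,scc[5]=3,scc[6]=?,scc[7]=?

step 1: low=(low[0]=0,low[1]=?,low[2]=?,low[3]=?,low[4]=?,low[5]=?,low[6]=?,low[7]=?); scc=(scc[0]=0,scc[1]=?,scc[2]=?,scc[3]=?,scc[4]=?,scc[5]=?,scc[6]=?,scc[7]=?)
step 2: low=(low[0]=0,low[1]=1,low[2]=?,low[3]=?,low[4]=1,low[5]=?,low[6]=?,low[7]=?); scc=(scc[0]=0,scc[1]=?,scc[2]=?,scc[3]=?,scc[4]=?,scc[5]=?,scc[6]=?,scc[7]=?)
step 3: low=(low[0]=0,low[1]=1,low[2]=?,low[3]=?,low[4]=1,low[5]=?,low[6]=?,low[7]=?); scc=(scc[0]=0,scc[1]=1,scc[2]=?,scc[3]=?,scc[4]=1,scc[5]=?,scc[6]=?,scc[7]=?)
step 4: low=(low[0]=0,low[1]=1,low[2]=3,low[3]=?,low[4]=1,low[5]=?,low[6]=?,low[7]=?); scc=(scc[0]=0,scc[1]=1,scc[2]=2,scc[3]=?,scc[4]=1,scc[5]=?,scc[6]=?,scc[7]=?)
step 5: low=(low[0]=0,low[1]=1,low[2]=3,low[3]=4,low[4]=1,low[5]=6,low[6]=?,low[7]=5); scc=(scc[0]=0,scc[1]=1,scc[2]=2,scc[3]=?,scc[4]=1,scc[5]=3,scc[6]=?,scc[7]=?)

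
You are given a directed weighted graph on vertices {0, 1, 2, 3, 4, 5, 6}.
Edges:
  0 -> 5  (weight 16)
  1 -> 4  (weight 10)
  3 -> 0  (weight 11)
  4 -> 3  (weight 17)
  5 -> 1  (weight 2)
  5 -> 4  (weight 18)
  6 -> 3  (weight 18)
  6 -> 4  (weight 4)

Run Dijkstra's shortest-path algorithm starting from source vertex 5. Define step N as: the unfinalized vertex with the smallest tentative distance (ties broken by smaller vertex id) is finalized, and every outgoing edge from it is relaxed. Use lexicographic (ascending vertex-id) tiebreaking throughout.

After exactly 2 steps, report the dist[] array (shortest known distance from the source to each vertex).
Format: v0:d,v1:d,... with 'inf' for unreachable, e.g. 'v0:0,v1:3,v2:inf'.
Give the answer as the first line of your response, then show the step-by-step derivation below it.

v0:inf,v1:2,v2:inf,v3:inf,v4:12,v5:0,v6:inf

step 1: dist = v0:inf,v1:2,v2:inf,v3:inf,v4:18,v5:0,v6:inf
step 2: dist = v0:inf,v1:2,v2:inf,v3:inf,v4:12,v5:0,v6:inf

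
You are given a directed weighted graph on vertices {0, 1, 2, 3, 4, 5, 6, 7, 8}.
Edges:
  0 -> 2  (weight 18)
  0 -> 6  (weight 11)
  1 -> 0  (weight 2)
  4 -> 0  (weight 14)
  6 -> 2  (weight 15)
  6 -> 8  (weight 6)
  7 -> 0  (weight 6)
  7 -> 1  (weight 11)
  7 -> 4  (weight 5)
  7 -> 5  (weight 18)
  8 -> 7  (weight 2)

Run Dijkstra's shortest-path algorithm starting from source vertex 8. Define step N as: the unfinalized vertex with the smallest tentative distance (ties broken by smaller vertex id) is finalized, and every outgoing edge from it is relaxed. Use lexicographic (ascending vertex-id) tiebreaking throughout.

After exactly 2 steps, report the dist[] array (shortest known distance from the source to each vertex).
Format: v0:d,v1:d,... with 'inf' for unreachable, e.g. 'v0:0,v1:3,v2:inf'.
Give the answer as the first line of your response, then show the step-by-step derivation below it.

v0:8,v1:13,v2:inf,v3:inf,v4:7,v5:20,v6:inf,v7:2,v8:0

step 1: dist = v0:inf,v1:inf,v2:inf,v3:inf,v4:inf,v5:inf,v6:inf,v7:2,v8:0
step 2: dist = v0:8,v1:13,v2:inf,v3:inf,v4:7,v5:20,v6:inf,v7:2,v8:0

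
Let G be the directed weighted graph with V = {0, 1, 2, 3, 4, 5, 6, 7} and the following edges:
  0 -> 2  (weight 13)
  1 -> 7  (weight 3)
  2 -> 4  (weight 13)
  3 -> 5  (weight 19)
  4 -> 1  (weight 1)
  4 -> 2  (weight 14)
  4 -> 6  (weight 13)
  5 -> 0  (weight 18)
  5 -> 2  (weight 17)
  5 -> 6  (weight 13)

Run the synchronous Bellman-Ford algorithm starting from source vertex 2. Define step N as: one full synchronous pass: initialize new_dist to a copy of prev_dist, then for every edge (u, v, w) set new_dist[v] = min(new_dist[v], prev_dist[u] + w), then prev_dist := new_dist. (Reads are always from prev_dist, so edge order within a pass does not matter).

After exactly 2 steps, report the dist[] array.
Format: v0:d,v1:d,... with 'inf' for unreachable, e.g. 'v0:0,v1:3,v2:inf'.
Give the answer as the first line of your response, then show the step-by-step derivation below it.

v0:inf,v1:14,v2:0,v3:inf,v4:13,v5:inf,v6:26,v7:inf

step 1: dist = v0:inf,v1:inf,v2:0,v3:inf,v4:13,v5:inf,v6:inf,v7:inf
step 2: dist = v0:inf,v1:14,v2:0,v3:inf,v4:13,v5:inf,v6:26,v7:inf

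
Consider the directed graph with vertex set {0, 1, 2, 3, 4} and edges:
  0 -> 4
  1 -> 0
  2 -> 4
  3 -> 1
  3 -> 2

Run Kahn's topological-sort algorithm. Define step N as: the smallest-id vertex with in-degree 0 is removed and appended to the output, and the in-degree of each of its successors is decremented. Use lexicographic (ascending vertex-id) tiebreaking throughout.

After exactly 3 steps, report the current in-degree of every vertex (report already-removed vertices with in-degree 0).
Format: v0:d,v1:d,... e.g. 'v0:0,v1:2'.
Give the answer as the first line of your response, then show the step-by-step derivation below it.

v0:0,v1:0,v2:0,v3:0,v4:1

step 1: output 3; order=[3]; indeg=(1,0,0,0,2)
step 2: output 1; order=[3,1]; indeg=(0,0,0,0,2)
step 3: output 0; order=[3,1,0]; indeg=(0,0,0,0,1)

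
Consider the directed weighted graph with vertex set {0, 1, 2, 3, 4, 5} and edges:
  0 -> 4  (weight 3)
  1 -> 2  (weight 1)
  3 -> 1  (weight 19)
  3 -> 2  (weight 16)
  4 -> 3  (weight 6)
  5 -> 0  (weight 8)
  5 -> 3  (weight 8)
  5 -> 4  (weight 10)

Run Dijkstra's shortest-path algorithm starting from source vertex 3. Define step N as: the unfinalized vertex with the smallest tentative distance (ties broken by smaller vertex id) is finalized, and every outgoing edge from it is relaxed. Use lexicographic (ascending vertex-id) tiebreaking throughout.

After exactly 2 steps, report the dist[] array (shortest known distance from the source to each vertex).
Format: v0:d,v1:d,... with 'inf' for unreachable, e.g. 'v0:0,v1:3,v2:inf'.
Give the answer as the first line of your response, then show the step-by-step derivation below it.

v0:inf,v1:19,v2:16,v3:0,v4:inf,v5:inf

step 1: dist = v0:inf,v1:19,v2:16,v3:0,v4:inf,v5:inf
step 2: dist = v0:inf,v1:19,v2:16,v3:0,v4:inf,v5:inf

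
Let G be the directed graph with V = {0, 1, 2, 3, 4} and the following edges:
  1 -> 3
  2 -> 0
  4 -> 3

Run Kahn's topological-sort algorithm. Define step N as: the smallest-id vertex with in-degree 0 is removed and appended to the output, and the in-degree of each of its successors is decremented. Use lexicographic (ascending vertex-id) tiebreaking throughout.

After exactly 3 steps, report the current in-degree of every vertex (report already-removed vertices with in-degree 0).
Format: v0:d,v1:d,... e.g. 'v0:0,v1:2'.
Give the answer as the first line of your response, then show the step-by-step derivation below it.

v0:0,v1:0,v2:0,v3:1,v4:0

step 1: output 1; order=[1]; indeg=(1,0,0,1,0)
step 2: output 2; order=[1,2]; indeg=(0,0,0,1,0)
step 3: output 0; order=[1,2,0]; indeg=(0,0,0,1,0)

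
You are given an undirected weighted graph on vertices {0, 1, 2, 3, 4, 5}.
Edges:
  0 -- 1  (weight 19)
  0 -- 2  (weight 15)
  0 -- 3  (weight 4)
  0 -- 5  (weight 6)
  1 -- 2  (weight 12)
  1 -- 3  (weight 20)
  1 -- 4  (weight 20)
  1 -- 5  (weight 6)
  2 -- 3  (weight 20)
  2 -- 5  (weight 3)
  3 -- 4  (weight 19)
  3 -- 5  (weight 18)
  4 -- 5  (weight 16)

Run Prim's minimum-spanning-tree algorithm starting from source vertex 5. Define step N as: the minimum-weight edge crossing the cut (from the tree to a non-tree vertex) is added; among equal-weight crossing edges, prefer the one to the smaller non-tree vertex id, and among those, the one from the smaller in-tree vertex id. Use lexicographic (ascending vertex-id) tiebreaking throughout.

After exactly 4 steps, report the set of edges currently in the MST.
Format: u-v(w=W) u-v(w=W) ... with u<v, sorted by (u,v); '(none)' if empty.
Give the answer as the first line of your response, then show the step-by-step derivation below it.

0-3(w=4) 0-5(w=6) 1-5(w=6) 2-5(w=3)

step 1: add edge 2-5 (w=3); MST = {2-5(w=3)}
step 2: add edge 0-5 (w=6); MST = {0-5(w=6) 2-5(w=3)}
step 3: add edge 0-3 (w=4); MST = {0-3(w=4) 0-5(w=6) 2-5(w=3)}
step 4: add edge 1-5 (w=6); MST = {0-3(w=4) 0-5(w=6) 1-5(w=6) 2-5(w=3)}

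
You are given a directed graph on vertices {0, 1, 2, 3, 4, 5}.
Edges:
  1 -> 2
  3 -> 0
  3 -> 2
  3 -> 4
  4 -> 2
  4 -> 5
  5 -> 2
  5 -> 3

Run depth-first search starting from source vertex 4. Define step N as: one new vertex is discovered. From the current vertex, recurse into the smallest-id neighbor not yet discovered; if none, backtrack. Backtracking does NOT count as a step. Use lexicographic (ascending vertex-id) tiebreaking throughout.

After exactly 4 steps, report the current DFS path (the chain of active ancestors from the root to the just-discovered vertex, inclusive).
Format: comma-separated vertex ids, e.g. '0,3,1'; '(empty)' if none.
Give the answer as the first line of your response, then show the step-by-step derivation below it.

4,5,3

step 1: discover 4; path=4; order=4
step 2: discover 2; path=4>2; order=4,2
step 3: discover 5; path=4>5; order=4,2,5
step 4: discover 3; path=4>5>3; order=4,2,5,3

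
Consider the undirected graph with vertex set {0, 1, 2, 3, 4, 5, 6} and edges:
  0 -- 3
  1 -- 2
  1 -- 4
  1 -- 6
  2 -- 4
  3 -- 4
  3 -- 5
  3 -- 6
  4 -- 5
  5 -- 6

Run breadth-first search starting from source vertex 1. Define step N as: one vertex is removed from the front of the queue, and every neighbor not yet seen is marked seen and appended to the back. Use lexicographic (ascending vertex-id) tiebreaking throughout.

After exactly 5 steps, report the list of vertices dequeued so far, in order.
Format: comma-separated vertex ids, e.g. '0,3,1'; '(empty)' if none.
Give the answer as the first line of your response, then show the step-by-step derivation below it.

1,2,4,6,3

step 1: dequeue 1; queue=[2,4,6]; order=1
step 2: dequeue 2; queue=[4,6]; order=1,2
step 3: dequeue 4; queue=[6,3,5]; order=1,2,4
step 4: dequeue 6; queue=[3,5]; order=1,2,4,6
step 5: dequeue 3; queue=[5,0]; order=1,2,4,6,3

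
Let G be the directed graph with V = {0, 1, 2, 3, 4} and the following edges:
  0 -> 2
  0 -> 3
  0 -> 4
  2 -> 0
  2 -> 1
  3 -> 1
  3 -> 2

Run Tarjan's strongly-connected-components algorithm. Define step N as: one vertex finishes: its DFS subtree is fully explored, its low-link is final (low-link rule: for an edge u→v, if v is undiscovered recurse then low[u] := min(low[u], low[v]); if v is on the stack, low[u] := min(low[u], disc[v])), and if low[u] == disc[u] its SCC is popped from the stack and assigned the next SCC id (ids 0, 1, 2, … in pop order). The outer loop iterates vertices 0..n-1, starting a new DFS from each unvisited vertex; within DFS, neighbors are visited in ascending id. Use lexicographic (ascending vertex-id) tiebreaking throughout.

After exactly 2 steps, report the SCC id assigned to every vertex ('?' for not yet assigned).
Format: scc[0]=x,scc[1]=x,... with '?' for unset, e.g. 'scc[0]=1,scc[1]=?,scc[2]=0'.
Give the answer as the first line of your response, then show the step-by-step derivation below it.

scc[0]=?,scc[1]=0,scc[2]=?,scc[3]=?,scc[4]=?

step 1: low=(low[0]=0,low[1]=2,low[2]=0,low[3]=?,low[4]=?); scc=(scc[0]=?,scc[1]=0,scc[2]=?,scc[3]=?,scc[4]=?)
step 2: low=(low[0]=0,low[1]=2,low[2]=0,low[3]=?,low[4]=?); scc=(scc[0]=?,scc[1]=0,scc[2]=?,scc[3]=?,scc[4]=?)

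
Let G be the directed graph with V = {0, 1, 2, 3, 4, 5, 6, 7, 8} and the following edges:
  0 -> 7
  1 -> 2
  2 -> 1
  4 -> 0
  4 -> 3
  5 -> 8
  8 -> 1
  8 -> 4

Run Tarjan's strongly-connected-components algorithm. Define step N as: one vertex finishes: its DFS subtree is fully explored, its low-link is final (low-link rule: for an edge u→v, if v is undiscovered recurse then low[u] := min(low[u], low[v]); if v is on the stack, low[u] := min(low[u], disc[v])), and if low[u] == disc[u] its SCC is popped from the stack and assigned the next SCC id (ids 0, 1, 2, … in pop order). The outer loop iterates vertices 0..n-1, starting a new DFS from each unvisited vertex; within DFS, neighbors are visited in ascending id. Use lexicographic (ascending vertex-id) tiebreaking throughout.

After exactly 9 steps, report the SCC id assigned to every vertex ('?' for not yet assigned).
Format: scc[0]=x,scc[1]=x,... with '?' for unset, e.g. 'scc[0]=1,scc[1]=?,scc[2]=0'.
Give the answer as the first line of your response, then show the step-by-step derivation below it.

scc[0]=1,scc[1]=2,scc[2]=2,scc[3]=3,scc[4]=4,scc[5]=6,scc[6]=7,scc[7]=0,scc[8]=5

step 1: low=(low[0]=0,low[1]=?,low[2]=?,low[3]=?,low[4]=?,low[5]=?,low[6]=?,low[7]=1,low[8]=?); scc=(scc[0]=?,scc[1]=?,scc[2]=?,scc[3]=?,scc[4]=?,scc[5]=?,scc[6]=?,scc[7]=0,scc[8]=?)
step 2: low=(low[0]=0,low[1]=?,low[2]=?,low[3]=?,low[4]=?,low[5]=?,low[6]=?,low[7]=1,low[8]=?); scc=(scc[0]=1,scc[1]=?,scc[2]=?,scc[3]=?,scc[4]=?,scc[5]=?,scc[6]=?,scc[7]=0,scc[8]=?)
step 3: low=(low[0]=0,low[1]=2,low[2]=2,low[3]=?,low[4]=?,low[5]=?,low[6]=?,low[7]=1,low[8]=?); scc=(scc[0]=1,scc[1]=?,scc[2]=?,scc[3]=?,scc[4]=?,scc[5]=?,scc[6]=?,scc[7]=0,scc[8]=?)
step 4: low=(low[0]=0,low[1]=2,low[2]=2,low[3]=?,low[4]=?,low[5]=?,low[6]=?,low[7]=1,low[8]=?); scc=(scc[0]=1,scc[1]=2,scc[2]=2,scc[3]=?,scc[4]=?,scc[5]=?,scc[6]=?,scc[7]=0,scc[8]=?)
step 5: low=(low[0]=0,low[1]=2,low[2]=2,low[3]=4,low[4]=?,low[5]=?,low[6]=?,low[7]=1,low[8]=?); scc=(scc[0]=1,scc[1]=2,scc[2]=2,scc[3]=3,scc[4]=?,scc[5]=?,scc[6]=?,scc[7]=0,scc[8]=?)
step 6: low=(low[0]=0,low[1]=2,low[2]=2,low[3]=4,low[4]=5,low[5]=?,low[6]=?,low[7]=1,low[8]=?); scc=(scc[0]=1,scc[1]=2,scc[2]=2,scc[3]=3,scc[4]=4,scc[5]=?,scc[6]=?,scc[7]=0,scc[8]=?)
step 7: low=(low[0]=0,low[1]=2,low[2]=2,low[3]=4,low[4]=5,low[5]=6,low[6]=?,low[7]=1,low[8]=7); scc=(scc[0]=1,scc[1]=2,scc[2]=2,scc[3]=3,scc[4]=4,scc[5]=?,scc[6]=?,scc[7]=0,scc[8]=5)
step 8: low=(low[0]=0,low[1]=2,low[2]=2,low[3]=4,low[4]=5,low[5]=6,low[6]=?,low[7]=1,low[8]=7); scc=(scc[0]=1,scc[1]=2,scc[2]=2,scc[3]=3,scc[4]=4,scc[5]=6,scc[6]=?,scc[7]=0,scc[8]=5)
step 9: low=(low[0]=0,low[1]=2,low[2]=2,low[3]=4,low[4]=5,low[5]=6,low[6]=8,low[7]=1,low[8]=7); scc=(scc[0]=1,scc[1]=2,scc[2]=2,scc[3]=3,scc[4]=4,scc[5]=6,scc[6]=7,scc[7]=0,scc[8]=5)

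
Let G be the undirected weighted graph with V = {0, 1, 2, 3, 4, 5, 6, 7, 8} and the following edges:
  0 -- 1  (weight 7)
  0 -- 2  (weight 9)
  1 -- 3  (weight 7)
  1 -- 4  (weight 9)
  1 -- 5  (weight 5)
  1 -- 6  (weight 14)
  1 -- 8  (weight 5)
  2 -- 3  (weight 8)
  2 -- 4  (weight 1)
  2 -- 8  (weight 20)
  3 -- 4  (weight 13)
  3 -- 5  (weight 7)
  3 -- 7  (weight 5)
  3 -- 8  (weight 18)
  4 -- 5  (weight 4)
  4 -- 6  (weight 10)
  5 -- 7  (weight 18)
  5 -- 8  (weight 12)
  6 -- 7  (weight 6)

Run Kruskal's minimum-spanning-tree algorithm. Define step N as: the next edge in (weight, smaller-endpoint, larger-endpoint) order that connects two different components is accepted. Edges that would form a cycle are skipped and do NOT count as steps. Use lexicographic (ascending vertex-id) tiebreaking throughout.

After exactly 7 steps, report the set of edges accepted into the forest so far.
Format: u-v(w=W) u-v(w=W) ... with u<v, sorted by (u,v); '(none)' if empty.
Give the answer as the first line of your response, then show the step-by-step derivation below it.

0-1(w=7) 1-5(w=5) 1-8(w=5) 2-4(w=1) 3-7(w=5) 4-5(w=4) 6-7(w=6)

step 1: add edge 2-4 (w=1); MST = {2-4(w=1)}
step 2: add edge 4-5 (w=4); MST = {2-4(w=1) 4-5(w=4)}
step 3: add edge 1-5 (w=5); MST = {1-5(w=5) 2-4(w=1) 4-5(w=4)}
step 4: add edge 1-8 (w=5); MST = {1-5(w=5) 1-8(w=5) 2-4(w=1) 4-5(w=4)}
step 5: add edge 3-7 (w=5); MST = {1-5(w=5) 1-8(w=5) 2-4(w=1) 3-7(w=5) 4-5(w=4)}
step 6: add edge 6-7 (w=6); MST = {1-5(w=5) 1-8(w=5) 2-4(w=1) 3-7(w=5) 4-5(w=4) 6-7(w=6)}
step 7: add edge 0-1 (w=7); MST = {0-1(w=7) 1-5(w=5) 1-8(w=5) 2-4(w=1) 3-7(w=5) 4-5(w=4) 6-7(w=6)}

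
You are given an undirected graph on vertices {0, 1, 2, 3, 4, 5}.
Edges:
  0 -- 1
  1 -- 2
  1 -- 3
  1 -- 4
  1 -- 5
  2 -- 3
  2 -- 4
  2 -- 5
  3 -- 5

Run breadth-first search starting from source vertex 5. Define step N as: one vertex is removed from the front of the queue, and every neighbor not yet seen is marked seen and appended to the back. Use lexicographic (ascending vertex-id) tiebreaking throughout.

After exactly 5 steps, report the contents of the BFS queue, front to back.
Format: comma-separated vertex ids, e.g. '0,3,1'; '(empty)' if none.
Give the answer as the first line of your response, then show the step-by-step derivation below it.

4

step 1: dequeue 5; queue=[1,2,3]; order=5
step 2: dequeue 1; queue=[2,3,0,4]; order=5,1
step 3: dequeue 2; queue=[3,0,4]; order=5,1,2
step 4: dequeue 3; queue=[0,4]; order=5,1,2,3
step 5: dequeue 0; queue=[4]; order=5,1,2,3,0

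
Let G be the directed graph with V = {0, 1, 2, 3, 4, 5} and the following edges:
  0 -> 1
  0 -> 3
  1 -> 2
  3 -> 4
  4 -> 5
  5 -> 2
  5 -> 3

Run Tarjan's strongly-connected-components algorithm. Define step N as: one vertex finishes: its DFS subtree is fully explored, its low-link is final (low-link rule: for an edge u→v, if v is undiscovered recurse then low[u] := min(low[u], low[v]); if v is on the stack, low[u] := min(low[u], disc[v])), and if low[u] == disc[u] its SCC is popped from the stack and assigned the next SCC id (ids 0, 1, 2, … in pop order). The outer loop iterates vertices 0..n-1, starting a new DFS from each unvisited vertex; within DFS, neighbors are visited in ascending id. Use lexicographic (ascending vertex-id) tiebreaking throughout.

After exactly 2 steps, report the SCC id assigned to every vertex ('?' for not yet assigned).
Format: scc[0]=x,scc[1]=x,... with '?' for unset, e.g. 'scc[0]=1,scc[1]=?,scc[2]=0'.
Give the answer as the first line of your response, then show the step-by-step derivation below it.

scc[0]=?,scc[1]=1,scc[2]=0,scc[3]=?,scc[4]=?,scc[5]=?

step 1: low=(low[0]=0,low[1]=1,low[2]=2,low[3]=?,low[4]=?,low[5]=?); scc=(scc[0]=?,scc[1]=?,scc[2]=0,scc[3]=?,scc[4]=?,scc[5]=?)
step 2: low=(low[0]=0,low[1]=1,low[2]=2,low[3]=?,low[4]=?,low[5]=?); scc=(scc[0]=?,scc[1]=1,scc[2]=0,scc[3]=?,scc[4]=?,scc[5]=?)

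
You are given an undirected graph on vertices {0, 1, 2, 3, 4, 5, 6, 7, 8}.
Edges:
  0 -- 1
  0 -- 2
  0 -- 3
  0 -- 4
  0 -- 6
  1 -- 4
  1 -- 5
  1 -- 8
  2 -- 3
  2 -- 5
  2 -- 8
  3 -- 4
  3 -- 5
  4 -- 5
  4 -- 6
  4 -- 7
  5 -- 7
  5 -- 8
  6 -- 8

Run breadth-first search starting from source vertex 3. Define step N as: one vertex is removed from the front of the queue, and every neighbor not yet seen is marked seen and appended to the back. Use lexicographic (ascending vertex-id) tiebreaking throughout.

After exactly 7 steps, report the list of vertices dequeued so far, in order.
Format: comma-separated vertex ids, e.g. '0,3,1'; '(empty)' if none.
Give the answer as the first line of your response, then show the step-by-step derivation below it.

3,0,2,4,5,1,6

step 1: dequeue 3; queue=[0,2,4,5]; order=3
step 2: dequeue 0; queue=[2,4,5,1,6]; order=3,0
step 3: dequeue 2; queue=[4,5,1,6,8]; order=3,0,2
step 4: dequeue 4; queue=[5,1,6,8,7]; order=3,0,2,4
step 5: dequeue 5; queue=[1,6,8,7]; order=3,0,2,4,5
step 6: dequeue 1; queue=[6,8,7]; order=3,0,2,4,5,1
step 7: dequeue 6; queue=[8,7]; order=3,0,2,4,5,1,6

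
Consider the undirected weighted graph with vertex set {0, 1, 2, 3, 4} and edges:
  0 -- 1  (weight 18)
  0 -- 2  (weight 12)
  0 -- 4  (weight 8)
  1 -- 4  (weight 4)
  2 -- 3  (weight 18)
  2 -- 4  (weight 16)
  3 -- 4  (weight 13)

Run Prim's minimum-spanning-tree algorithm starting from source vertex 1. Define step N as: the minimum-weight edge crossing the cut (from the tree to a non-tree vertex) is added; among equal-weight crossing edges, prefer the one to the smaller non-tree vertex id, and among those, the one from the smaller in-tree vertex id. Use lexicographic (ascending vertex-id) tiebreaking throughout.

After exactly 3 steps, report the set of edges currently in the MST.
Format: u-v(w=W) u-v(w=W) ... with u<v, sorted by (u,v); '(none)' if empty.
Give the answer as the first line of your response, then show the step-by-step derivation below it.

0-2(w=12) 0-4(w=8) 1-4(w=4)

step 1: add edge 1-4 (w=4); MST = {1-4(w=4)}
step 2: add edge 0-4 (w=8); MST = {0-4(w=8) 1-4(w=4)}
step 3: add edge 0-2 (w=12); MST = {0-2(w=12) 0-4(w=8) 1-4(w=4)}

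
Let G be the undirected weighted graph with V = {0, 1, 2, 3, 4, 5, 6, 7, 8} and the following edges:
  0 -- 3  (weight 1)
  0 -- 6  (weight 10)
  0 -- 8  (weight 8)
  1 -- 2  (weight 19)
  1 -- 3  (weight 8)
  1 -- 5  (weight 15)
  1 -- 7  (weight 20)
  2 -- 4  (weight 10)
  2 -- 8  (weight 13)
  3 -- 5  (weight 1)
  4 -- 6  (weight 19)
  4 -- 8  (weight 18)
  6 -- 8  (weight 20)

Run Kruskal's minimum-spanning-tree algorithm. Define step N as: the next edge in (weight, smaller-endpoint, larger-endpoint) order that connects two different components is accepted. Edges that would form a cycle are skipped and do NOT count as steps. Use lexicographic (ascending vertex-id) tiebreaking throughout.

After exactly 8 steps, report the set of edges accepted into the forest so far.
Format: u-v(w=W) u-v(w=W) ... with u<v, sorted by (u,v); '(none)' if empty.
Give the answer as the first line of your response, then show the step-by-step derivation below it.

0-3(w=1) 0-6(w=10) 0-8(w=8) 1-3(w=8) 1-7(w=20) 2-4(w=10) 2-8(w=13) 3-5(w=1)

step 1: add edge 0-3 (w=1); MST = {0-3(w=1)}
step 2: add edge 3-5 (w=1); MST = {0-3(w=1) 3-5(w=1)}
step 3: add edge 0-8 (w=8); MST = {0-3(w=1) 0-8(w=8) 3-5(w=1)}
step 4: add edge 1-3 (w=8); MST = {0-3(w=1) 0-8(w=8) 1-3(w=8) 3-5(w=1)}
step 5: add edge 0-6 (w=10); MST = {0-3(w=1) 0-6(w=10) 0-8(w=8) 1-3(w=8) 3-5(w=1)}
step 6: add edge 2-4 (w=10); MST = {0-3(w=1) 0-6(w=10) 0-8(w=8) 1-3(w=8) 2-4(w=10) 3-5(w=1)}
step 7: add edge 2-8 (w=13); MST = {0-3(w=1) 0-6(w=10) 0-8(w=8) 1-3(w=8) 2-4(w=10) 2-8(w=13) 3-5(w=1)}
step 8: add edge 1-7 (w=20); MST = {0-3(w=1) 0-6(w=10) 0-8(w=8) 1-3(w=8) 1-7(w=20) 2-4(w=10) 2-8(w=13) 3-5(w=1)}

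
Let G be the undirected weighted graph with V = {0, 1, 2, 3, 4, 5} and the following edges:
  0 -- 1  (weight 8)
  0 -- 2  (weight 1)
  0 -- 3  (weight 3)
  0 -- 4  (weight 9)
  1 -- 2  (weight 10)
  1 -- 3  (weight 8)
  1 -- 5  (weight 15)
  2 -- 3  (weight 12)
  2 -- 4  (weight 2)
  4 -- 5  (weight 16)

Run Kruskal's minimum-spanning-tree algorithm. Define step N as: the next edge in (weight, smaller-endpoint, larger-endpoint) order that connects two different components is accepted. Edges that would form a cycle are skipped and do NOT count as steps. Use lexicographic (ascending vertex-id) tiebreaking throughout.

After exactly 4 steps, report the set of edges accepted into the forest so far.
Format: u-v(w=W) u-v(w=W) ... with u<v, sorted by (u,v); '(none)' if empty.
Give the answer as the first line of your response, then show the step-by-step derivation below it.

0-1(w=8) 0-2(w=1) 0-3(w=3) 2-4(w=2)

step 1: add edge 0-2 (w=1); MST = {0-2(w=1)}
step 2: add edge 2-4 (w=2); MST = {0-2(w=1) 2-4(w=2)}
step 3: add edge 0-3 (w=3); MST = {0-2(w=1) 0-3(w=3) 2-4(w=2)}
step 4: add edge 0-1 (w=8); MST = {0-1(w=8) 0-2(w=1) 0-3(w=3) 2-4(w=2)}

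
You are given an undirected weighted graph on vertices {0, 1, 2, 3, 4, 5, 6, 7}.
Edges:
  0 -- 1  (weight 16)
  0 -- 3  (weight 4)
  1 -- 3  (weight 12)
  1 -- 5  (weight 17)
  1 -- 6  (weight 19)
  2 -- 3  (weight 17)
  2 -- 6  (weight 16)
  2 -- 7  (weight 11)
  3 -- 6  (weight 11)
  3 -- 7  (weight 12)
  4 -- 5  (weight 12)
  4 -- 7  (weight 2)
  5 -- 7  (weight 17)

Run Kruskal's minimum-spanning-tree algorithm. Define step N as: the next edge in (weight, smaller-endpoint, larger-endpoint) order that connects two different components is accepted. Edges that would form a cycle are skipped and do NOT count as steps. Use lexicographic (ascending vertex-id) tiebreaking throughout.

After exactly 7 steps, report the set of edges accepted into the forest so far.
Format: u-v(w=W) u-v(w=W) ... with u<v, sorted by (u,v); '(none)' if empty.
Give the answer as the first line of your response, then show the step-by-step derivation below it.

0-3(w=4) 1-3(w=12) 2-7(w=11) 3-6(w=11) 3-7(w=12) 4-5(w=12) 4-7(w=2)

step 1: add edge 4-7 (w=2); MST = {4-7(w=2)}
step 2: add edge 0-3 (w=4); MST = {0-3(w=4) 4-7(w=2)}
step 3: add edge 2-7 (w=11); MST = {0-3(w=4) 2-7(w=11) 4-7(w=2)}
step 4: add edge 3-6 (w=11); MST = {0-3(w=4) 2-7(w=11) 3-6(w=11) 4-7(w=2)}
step 5: add edge 1-3 (w=12); MST = {0-3(w=4) 1-3(w=12) 2-7(w=11) 3-6(w=11) 4-7(w=2)}
step 6: add edge 3-7 (w=12); MST = {0-3(w=4) 1-3(w=12) 2-7(w=11) 3-6(w=11) 3-7(w=12) 4-7(w=2)}
step 7: add edge 4-5 (w=12); MST = {0-3(w=4) 1-3(w=12) 2-7(w=11) 3-6(w=11) 3-7(w=12) 4-5(w=12) 4-7(w=2)}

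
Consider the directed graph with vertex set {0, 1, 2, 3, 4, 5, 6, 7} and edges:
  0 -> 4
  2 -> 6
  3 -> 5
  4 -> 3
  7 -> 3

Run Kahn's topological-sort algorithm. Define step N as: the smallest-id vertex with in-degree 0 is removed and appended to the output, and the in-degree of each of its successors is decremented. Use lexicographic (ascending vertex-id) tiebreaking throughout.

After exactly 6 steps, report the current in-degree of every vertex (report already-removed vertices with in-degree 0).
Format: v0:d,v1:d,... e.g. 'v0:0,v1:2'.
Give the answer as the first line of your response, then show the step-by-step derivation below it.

v0:0,v1:0,v2:0,v3:0,v4:0,v5:1,v6:0,v7:0

step 1: output 0; order=[0]; indeg=(0,0,0,2,0,1,1,0)
step 2: output 1; order=[0,1]; indeg=(0,0,0,2,0,1,1,0)
step 3: output 2; order=[0,1,2]; indeg=(0,0,0,2,0,1,0,0)
step 4: output 4; order=[0,1,2,4]; indeg=(0,0,0,1,0,1,0,0)
step 5: output 6; order=[0,1,2,4,6]; indeg=(0,0,0,1,0,1,0,0)
step 6: output 7; order=[0,1,2,4,6,7]; indeg=(0,0,0,0,0,1,0,0)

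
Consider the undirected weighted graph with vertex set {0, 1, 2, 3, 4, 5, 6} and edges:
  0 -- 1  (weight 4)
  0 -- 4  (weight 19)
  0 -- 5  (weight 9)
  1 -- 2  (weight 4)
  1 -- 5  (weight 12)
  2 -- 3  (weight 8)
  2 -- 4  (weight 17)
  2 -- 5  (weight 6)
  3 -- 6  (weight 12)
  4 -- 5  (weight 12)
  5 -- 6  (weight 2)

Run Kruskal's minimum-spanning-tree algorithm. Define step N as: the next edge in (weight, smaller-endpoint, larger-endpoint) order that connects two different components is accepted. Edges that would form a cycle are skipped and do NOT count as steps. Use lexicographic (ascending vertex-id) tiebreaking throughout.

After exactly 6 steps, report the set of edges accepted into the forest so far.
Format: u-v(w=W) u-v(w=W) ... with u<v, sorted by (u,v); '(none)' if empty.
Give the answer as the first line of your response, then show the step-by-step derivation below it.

0-1(w=4) 1-2(w=4) 2-3(w=8) 2-5(w=6) 4-5(w=12) 5-6(w=2)

step 1: add edge 5-6 (w=2); MST = {5-6(w=2)}
step 2: add edge 0-1 (w=4); MST = {0-1(w=4) 5-6(w=2)}
step 3: add edge 1-2 (w=4); MST = {0-1(w=4) 1-2(w=4) 5-6(w=2)}
step 4: add edge 2-5 (w=6); MST = {0-1(w=4) 1-2(w=4) 2-5(w=6) 5-6(w=2)}
step 5: add edge 2-3 (w=8); MST = {0-1(w=4) 1-2(w=4) 2-3(w=8) 2-5(w=6) 5-6(w=2)}
step 6: add edge 4-5 (w=12); MST = {0-1(w=4) 1-2(w=4) 2-3(w=8) 2-5(w=6) 4-5(w=12) 5-6(w=2)}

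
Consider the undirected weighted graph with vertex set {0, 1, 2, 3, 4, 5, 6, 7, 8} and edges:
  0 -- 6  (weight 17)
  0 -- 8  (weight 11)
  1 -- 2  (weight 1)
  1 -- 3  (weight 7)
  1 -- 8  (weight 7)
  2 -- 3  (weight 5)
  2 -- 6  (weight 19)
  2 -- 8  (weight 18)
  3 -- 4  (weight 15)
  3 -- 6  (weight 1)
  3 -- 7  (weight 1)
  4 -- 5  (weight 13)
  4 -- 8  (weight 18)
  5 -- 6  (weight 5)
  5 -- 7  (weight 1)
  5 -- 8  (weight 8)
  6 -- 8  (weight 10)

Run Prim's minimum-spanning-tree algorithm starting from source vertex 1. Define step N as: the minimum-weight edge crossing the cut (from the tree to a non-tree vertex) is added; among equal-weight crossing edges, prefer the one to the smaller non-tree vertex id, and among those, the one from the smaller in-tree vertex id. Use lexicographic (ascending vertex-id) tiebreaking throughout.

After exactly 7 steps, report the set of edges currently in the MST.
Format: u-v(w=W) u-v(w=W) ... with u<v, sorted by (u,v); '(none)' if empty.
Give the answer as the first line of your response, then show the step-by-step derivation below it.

0-8(w=11) 1-2(w=1) 1-8(w=7) 2-3(w=5) 3-6(w=1) 3-7(w=1) 5-7(w=1)

step 1: add edge 1-2 (w=1); MST = {1-2(w=1)}
step 2: add edge 2-3 (w=5); MST = {1-2(w=1) 2-3(w=5)}
step 3: add edge 3-6 (w=1); MST = {1-2(w=1) 2-3(w=5) 3-6(w=1)}
step 4: add edge 3-7 (w=1); MST = {1-2(w=1) 2-3(w=5) 3-6(w=1) 3-7(w=1)}
step 5: add edge 5-7 (w=1); MST = {1-2(w=1) 2-3(w=5) 3-6(w=1) 3-7(w=1) 5-7(w=1)}
step 6: add edge 1-8 (w=7); MST = {1-2(w=1) 1-8(w=7) 2-3(w=5) 3-6(w=1) 3-7(w=1) 5-7(w=1)}
step 7: add edge 0-8 (w=11); MST = {0-8(w=11) 1-2(w=1) 1-8(w=7) 2-3(w=5) 3-6(w=1) 3-7(w=1) 5-7(w=1)}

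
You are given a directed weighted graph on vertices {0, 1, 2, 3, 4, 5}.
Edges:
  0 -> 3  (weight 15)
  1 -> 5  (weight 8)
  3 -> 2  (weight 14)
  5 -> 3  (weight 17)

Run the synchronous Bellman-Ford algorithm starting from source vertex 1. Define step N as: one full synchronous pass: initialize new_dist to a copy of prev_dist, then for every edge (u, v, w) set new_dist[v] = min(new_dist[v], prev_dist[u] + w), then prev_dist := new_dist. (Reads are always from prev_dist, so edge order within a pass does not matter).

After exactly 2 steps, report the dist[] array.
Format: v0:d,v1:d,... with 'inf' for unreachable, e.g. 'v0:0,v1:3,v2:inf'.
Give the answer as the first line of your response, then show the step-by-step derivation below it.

v0:inf,v1:0,v2:inf,v3:25,v4:inf,v5:8

step 1: dist = v0:inf,v1:0,v2:inf,v3:inf,v4:inf,v5:8
step 2: dist = v0:inf,v1:0,v2:inf,v3:25,v4:inf,v5:8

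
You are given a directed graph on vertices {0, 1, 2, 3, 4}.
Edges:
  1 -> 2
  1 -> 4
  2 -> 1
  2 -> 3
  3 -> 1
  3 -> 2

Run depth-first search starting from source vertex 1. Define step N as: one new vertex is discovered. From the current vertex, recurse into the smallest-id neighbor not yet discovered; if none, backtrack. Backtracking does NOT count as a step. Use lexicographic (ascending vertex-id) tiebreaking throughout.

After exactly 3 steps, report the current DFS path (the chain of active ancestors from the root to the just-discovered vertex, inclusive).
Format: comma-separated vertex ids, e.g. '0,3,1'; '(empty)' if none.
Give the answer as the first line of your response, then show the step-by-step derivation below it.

1,2,3

step 1: discover 1; path=1; order=1
step 2: discover 2; path=1>2; order=1,2
step 3: discover 3; path=1>2>3; order=1,2,3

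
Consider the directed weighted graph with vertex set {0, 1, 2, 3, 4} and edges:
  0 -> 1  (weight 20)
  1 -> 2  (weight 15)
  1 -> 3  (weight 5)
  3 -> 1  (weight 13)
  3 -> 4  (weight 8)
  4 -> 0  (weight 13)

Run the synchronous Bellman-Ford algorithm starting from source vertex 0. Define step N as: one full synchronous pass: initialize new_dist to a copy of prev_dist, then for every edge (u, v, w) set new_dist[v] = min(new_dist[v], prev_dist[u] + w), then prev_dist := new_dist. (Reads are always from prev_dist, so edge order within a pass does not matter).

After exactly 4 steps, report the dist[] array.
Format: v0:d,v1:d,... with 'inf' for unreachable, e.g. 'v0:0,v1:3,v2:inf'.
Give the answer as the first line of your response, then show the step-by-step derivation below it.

v0:0,v1:20,v2:35,v3:25,v4:33

step 1: dist = v0:0,v1:20,v2:inf,v3:inf,v4:inf
step 2: dist = v0:0,v1:20,v2:35,v3:25,v4:inf
step 3: dist = v0:0,v1:20,v2:35,v3:25,v4:33
step 4: dist = v0:0,v1:20,v2:35,v3:25,v4:33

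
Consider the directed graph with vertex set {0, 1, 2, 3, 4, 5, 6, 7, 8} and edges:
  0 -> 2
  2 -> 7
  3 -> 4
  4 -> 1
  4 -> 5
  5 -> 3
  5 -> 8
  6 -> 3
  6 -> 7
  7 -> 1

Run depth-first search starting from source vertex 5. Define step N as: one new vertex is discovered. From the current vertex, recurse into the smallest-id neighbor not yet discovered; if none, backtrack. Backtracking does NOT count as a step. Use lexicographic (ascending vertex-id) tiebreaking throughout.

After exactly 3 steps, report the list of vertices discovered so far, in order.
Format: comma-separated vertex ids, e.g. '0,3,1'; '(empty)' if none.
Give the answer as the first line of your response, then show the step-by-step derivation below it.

5,3,4

step 1: discover 5; path=5; order=5
step 2: discover 3; path=5>3; order=5,3
step 3: discover 4; path=5>3>4; order=5,3,4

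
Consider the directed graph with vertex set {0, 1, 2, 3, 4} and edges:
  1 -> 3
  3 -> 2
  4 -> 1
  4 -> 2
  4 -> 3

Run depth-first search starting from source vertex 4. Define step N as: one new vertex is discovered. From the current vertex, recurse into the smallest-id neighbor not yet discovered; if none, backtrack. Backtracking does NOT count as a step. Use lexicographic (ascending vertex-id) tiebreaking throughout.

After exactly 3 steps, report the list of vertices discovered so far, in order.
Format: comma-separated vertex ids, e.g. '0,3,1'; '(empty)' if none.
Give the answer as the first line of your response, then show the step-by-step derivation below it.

4,1,3

step 1: discover 4; path=4; order=4
step 2: discover 1; path=4>1; order=4,1
step 3: discover 3; path=4>1>3; order=4,1,3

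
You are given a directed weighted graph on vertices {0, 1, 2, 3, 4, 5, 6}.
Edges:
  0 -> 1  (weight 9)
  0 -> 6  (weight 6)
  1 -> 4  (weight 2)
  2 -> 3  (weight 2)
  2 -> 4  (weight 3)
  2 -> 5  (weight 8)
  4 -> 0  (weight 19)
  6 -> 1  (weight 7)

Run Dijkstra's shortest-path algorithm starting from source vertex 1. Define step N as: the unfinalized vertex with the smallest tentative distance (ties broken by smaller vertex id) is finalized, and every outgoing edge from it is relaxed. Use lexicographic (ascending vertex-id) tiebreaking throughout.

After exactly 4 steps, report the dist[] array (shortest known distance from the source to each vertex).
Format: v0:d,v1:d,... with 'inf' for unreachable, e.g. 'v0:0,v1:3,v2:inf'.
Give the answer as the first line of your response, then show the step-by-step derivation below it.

v0:21,v1:0,v2:inf,v3:inf,v4:2,v5:inf,v6:27

step 1: dist = v0:inf,v1:0,v2:inf,v3:inf,v4:2,v5:inf,v6:inf
step 2: dist = v0:21,v1:0,v2:inf,v3:inf,v4:2,v5:inf,v6:inf
step 3: dist = v0:21,v1:0,v2:inf,v3:inf,v4:2,v5:inf,v6:27
step 4: dist = v0:21,v1:0,v2:inf,v3:inf,v4:2,v5:inf,v6:27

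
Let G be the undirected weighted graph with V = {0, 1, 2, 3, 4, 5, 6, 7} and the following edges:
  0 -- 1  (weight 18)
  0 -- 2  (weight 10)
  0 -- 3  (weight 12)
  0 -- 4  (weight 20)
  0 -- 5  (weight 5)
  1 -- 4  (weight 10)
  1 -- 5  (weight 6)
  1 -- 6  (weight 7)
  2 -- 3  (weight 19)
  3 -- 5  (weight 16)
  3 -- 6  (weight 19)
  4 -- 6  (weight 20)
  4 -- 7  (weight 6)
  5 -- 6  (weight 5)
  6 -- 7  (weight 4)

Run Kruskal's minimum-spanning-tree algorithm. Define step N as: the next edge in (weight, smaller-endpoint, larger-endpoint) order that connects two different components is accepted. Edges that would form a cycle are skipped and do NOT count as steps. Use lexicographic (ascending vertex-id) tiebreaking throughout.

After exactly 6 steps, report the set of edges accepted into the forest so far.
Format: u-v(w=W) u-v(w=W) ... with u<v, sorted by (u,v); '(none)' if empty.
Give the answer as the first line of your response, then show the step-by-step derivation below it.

0-2(w=10) 0-5(w=5) 1-5(w=6) 4-7(w=6) 5-6(w=5) 6-7(w=4)

step 1: add edge 6-7 (w=4); MST = {6-7(w=4)}
step 2: add edge 0-5 (w=5); MST = {0-5(w=5) 6-7(w=4)}
step 3: add edge 5-6 (w=5); MST = {0-5(w=5) 5-6(w=5) 6-7(w=4)}
step 4: add edge 1-5 (w=6); MST = {0-5(w=5) 1-5(w=6) 5-6(w=5) 6-7(w=4)}
step 5: add edge 4-7 (w=6); MST = {0-5(w=5) 1-5(w=6) 4-7(w=6) 5-6(w=5) 6-7(w=4)}
step 6: add edge 0-2 (w=10); MST = {0-2(w=10) 0-5(w=5) 1-5(w=6) 4-7(w=6) 5-6(w=5) 6-7(w=4)}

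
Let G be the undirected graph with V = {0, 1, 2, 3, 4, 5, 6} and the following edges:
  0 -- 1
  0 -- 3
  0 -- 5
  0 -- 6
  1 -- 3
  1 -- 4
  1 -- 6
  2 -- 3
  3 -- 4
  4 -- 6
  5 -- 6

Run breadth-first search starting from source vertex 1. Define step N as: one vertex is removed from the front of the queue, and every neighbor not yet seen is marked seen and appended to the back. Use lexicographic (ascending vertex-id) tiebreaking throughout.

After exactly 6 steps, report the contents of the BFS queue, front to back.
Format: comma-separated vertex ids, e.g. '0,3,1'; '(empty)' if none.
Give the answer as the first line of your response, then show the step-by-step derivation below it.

2

step 1: dequeue 1; queue=[0,3,4,6]; order=1
step 2: dequeue 0; queue=[3,4,6,5]; order=1,0
step 3: dequeue 3; queue=[4,6,5,2]; order=1,0,3
step 4: dequeue 4; queue=[6,5,2]; order=1,0,3,4
step 5: dequeue 6; queue=[5,2]; order=1,0,3,4,6
step 6: dequeue 5; queue=[2]; order=1,0,3,4,6,5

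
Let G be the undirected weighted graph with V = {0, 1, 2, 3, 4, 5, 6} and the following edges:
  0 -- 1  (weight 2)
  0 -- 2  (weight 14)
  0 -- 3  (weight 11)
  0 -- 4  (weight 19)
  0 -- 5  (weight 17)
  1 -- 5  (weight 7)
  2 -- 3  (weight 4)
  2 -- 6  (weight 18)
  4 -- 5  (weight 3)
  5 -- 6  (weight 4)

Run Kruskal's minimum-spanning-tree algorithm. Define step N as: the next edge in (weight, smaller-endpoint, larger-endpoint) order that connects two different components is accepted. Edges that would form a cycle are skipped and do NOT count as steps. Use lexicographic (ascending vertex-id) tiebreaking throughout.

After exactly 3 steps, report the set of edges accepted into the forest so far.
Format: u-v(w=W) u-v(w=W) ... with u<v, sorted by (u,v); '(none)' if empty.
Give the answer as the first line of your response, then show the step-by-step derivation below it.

0-1(w=2) 2-3(w=4) 4-5(w=3)

step 1: add edge 0-1 (w=2); MST = {0-1(w=2)}
step 2: add edge 4-5 (w=3); MST = {0-1(w=2) 4-5(w=3)}
step 3: add edge 2-3 (w=4); MST = {0-1(w=2) 2-3(w=4) 4-5(w=3)}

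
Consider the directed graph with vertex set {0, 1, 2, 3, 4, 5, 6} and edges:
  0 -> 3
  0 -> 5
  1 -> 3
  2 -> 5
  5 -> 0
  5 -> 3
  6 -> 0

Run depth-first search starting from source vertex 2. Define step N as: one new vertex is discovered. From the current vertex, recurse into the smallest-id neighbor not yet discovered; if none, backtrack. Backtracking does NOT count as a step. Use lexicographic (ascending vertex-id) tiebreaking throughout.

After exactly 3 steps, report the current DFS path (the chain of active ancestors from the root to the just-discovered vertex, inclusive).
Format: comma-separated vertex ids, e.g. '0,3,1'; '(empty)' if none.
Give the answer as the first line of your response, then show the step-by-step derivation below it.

2,5,0

step 1: discover 2; path=2; order=2
step 2: discover 5; path=2>5; order=2,5
step 3: discover 0; path=2>5>0; order=2,5,0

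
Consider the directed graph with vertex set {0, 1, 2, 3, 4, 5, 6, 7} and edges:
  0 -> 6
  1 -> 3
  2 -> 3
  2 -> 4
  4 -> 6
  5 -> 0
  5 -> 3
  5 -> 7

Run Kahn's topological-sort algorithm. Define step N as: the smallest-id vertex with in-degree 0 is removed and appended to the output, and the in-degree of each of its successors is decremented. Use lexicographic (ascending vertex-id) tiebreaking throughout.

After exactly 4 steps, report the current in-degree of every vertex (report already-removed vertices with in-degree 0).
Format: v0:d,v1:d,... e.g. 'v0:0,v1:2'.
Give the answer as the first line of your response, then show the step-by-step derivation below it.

v0:0,v1:0,v2:0,v3:0,v4:0,v5:0,v6:1,v7:0

step 1: output 1; order=[1]; indeg=(1,0,0,2,1,0,2,1)
step 2: output 2; order=[1,2]; indeg=(1,0,0,1,0,0,2,1)
step 3: output 4; order=[1,2,4]; indeg=(1,0,0,1,0,0,1,1)
step 4: output 5; order=[1,2,4,5]; indeg=(0,0,0,0,0,0,1,0)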